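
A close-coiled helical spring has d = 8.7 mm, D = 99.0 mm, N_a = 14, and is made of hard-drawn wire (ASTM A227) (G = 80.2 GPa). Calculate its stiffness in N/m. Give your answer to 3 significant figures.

4230 N/m

k = Gd⁴/(8D³N_a) = (80.2×10³ × 8.7⁴) / (8 × 99.0³ × 14)
  = 4.59464e+08 / 1.08673e+08 = 4.2279 N/mm = 4227.9 N/m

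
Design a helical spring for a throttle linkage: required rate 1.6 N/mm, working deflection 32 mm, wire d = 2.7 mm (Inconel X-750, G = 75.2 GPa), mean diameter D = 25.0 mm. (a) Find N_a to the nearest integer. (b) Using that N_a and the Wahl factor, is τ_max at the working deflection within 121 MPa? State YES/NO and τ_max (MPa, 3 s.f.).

N_a = Gd⁴/(8D³k) = (75.2×10³)(2.7⁴)/(8·25.0³·1.6) = 19.98 → N_a = 20
Actual rate k = Gd⁴/(8D³·20) = 1.5986 N/mm
Working load F = kδ = 1.5986·32 = 51.154 N
C = 25.0/2.7 = 9.2593; K_W = (4C−1)/(4C−4)+0.615/C = 1.1572
τ_max = K_W·8FD/(πd³) = 1.1572·165.45 = 191.47 MPa
τ_max > 121 MPa → exceeds allowable

(a) 20 coils; (b) NO, τ_max = 191 MPa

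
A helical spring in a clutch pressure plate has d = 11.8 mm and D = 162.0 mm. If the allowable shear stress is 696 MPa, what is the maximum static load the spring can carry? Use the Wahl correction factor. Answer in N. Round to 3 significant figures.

2510 N

C = D/d = 162.0/11.8 = 13.7288
K_W = (4C−1)/(4C−4) + 0.615/C = 53.915/50.915 + 0.0448 = 1.1037
τ_max = K·8FD/(πd³) → F_max = τ_allow·πd³/(8DK)
F_max = 696·π·11.8³/(8·162.0·1.1037) = 3.5926e+06/1430.4 = 2511.6 N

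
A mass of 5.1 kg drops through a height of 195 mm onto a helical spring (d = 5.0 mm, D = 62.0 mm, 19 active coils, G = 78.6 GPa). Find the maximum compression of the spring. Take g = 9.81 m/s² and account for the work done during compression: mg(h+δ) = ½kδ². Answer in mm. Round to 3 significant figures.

162 mm

k = Gd⁴/(8D³N_a) = (78.6×10³)(5.0⁴)/(8·62.0³·19) = 1.3561 N/mm
W = mg = 5.1 × 9.81 = 50.031 N
½kδ² − Wδ − Wh = 0 → δ = (W + √(W² + 2kWh))/k
δ = (50.031 + √(2503.1 + 26459.9))/1.3561 = (50.031 + 170.19)/1.3561 = 162.39 mm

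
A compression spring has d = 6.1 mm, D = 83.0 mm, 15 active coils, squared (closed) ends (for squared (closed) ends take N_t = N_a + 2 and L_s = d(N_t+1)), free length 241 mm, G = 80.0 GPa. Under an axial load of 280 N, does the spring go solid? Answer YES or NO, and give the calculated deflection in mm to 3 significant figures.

YES, δ = 173 mm

k = Gd⁴/(8D³N_a) = (80.0×10³)(6.1⁴)/(8·83.0³·15) = 1.6143 N/mm
N_t = 17; L_s = 6.1·18 = 109.8 mm; δ_solid = L₀ − L_s = 241 − 109.8 = 131.2 mm
δ = F/k = 280/1.6143 = 173.45 mm
δ ≥ δ_solid → spring goes solid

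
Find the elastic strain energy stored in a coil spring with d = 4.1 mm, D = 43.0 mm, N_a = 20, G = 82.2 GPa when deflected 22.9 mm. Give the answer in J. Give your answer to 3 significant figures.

0.479 J

k = Gd⁴/(8D³N_a) = (82.2×10³)(4.1⁴)/(8·43.0³·20) = 1.8259 N/mm
U = ½kδ² = 0.5 × 1.8259 × 22.9² = 478.77 N·mm = 0.47877 J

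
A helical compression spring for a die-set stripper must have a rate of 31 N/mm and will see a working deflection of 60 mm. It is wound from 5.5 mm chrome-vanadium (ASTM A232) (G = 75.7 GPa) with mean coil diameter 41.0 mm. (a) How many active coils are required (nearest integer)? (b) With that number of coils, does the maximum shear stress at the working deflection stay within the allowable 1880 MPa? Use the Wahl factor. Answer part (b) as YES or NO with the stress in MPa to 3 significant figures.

(a) 4 coils; (b) YES, τ_max = 1420 MPa

N_a = Gd⁴/(8D³k) = (75.7×10³)(5.5⁴)/(8·41.0³·31) = 4.053 → N_a = 4
Actual rate k = Gd⁴/(8D³·4) = 31.408 N/mm
Working load F = kδ = 31.408·60 = 1884.5 N
C = 41.0/5.5 = 7.4545; K_W = (4C−1)/(4C−4)+0.615/C = 1.1987
τ_max = K_W·8FD/(πd³) = 1.1987·1182.6 = 1417.6 MPa
τ_max ≤ 1880 MPa → acceptable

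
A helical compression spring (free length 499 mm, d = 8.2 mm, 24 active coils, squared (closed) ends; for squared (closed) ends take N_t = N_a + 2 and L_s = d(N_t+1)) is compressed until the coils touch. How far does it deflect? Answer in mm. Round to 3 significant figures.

278 mm

N_t = 26; L_s = 8.2·27 = 221.4 mm
δ_solid = L₀ − L_s = 499 − 221.4 = 277.6 mm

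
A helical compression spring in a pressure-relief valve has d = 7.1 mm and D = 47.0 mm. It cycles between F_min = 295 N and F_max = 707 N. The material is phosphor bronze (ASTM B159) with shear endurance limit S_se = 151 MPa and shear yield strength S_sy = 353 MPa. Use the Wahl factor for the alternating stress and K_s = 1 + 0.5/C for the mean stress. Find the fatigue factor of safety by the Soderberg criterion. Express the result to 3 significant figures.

0.935

C = D/d = 47.0/7.1 = 6.6197; K_W = (4C−1)/(4C−4)+0.615/C = 1.2264; K_s = 1+0.5/C = 1.0755
F_a = (F_max−F_min)/2 = 206 N; F_m = (F_max+F_min)/2 = 501 N
τ_a = K_W·8F_aD/(πd³) = 1.2264 × 68.886 = 84.479 MPa
τ_m = K_s·8F_mD/(πd³) = 1.0755 × 167.53 = 180.19 MPa
Soderberg: 1/n_f = τ_a/S_se + τ_m/S_sy = 84.479/151 + 180.19/353 = 0.55946 + 0.51045 = 1.0699
n_f = 1/1.0699 = 0.9347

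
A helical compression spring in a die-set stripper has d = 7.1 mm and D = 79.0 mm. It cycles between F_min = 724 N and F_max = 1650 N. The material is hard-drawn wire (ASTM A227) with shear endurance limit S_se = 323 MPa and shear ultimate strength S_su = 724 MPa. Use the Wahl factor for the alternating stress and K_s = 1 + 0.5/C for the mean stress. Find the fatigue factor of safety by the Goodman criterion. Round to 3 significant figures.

0.534

C = D/d = 79.0/7.1 = 11.1268; K_W = (4C−1)/(4C−4)+0.615/C = 1.1293; K_s = 1+0.5/C = 1.0449
F_a = (F_max−F_min)/2 = 463 N; F_m = (F_max+F_min)/2 = 1187 N
τ_a = K_W·8F_aD/(πd³) = 1.1293 × 260.24 = 293.9 MPa
τ_m = K_s·8F_mD/(πd³) = 1.0449 × 667.18 = 697.16 MPa
Goodman: 1/n_f = τ_a/S_se + τ_m/S_su = 293.9/323 + 697.16/724 = 0.90990 + 0.96293 = 1.8728
n_f = 1/1.8728 = 0.534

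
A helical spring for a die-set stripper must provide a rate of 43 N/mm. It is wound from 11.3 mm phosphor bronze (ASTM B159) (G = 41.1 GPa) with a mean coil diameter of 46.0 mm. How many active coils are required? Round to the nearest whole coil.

N_a = Gd⁴/(8D³k) = (41.1×10³ × 11.3⁴)/(8 × 46.0³ × 43)
    = 6.70125e+08 / 3.34836e+07 = 20.01 → 20 coils

20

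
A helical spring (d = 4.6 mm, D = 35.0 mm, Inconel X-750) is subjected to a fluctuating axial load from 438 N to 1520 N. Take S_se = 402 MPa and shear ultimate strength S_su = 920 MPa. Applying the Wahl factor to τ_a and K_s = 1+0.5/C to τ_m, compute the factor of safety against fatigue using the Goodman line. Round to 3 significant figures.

0.398

C = D/d = 35.0/4.6 = 7.6087; K_W = (4C−1)/(4C−4)+0.615/C = 1.1943; K_s = 1+0.5/C = 1.0657
F_a = (F_max−F_min)/2 = 541 N; F_m = (F_max+F_min)/2 = 979 N
τ_a = K_W·8F_aD/(πd³) = 1.1943 × 495.37 = 591.63 MPa
τ_m = K_s·8F_mD/(πd³) = 1.0657 × 896.43 = 955.34 MPa
Goodman: 1/n_f = τ_a/S_se + τ_m/S_su = 591.63/402 + 955.34/920 = 1.47172 + 1.03841 = 2.5101
n_f = 1/2.5101 = 0.3984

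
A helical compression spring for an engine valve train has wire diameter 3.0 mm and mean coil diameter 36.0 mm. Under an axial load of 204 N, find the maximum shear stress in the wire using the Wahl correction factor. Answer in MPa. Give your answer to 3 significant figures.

Spring index C = D/d = 36.0/3.0 = 12.0000
K_W = (4C−1)/(4C−4) + 0.615/C = 47.000/44.000 + 0.0512 = 1.1194
τ₀ = 8FD/(πd³) = 8·204·36.0/(π·3.0³) = 58752/84.823 = 692.64 MPa
τ_max = K·τ₀ = 1.1194 × 692.64 = 775.37 MPa

775 MPa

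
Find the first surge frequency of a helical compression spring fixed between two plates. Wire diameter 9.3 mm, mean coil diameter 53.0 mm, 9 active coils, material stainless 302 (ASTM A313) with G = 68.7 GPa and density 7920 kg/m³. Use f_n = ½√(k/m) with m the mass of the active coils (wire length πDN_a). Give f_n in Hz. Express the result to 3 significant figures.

k = Gd⁴/(8D³N_a) = (68.7×10³)(9.3⁴)/(8·53.0³·9) = 47.943 N/mm = 47943 N/m
Wire length L = πDN_a = π·53.0·9 = 1498.5 mm
m = ρ·(πd²/4)·L = 7920 × 67.929×10⁻⁶ m² × 1.4985 m = 0.80621 kg
f_n = ½√(k/m) = 0.5·√(47943/0.80621) = 0.5·√(59467) = 121.93 Hz

122 Hz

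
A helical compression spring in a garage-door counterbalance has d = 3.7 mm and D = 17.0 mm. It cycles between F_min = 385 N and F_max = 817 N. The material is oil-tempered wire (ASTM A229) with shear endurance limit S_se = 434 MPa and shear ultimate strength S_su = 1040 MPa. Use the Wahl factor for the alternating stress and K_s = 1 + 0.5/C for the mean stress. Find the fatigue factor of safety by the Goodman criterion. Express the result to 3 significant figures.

C = D/d = 17.0/3.7 = 4.5946; K_W = (4C−1)/(4C−4)+0.615/C = 1.3425; K_s = 1+0.5/C = 1.1088
F_a = (F_max−F_min)/2 = 216 N; F_m = (F_max+F_min)/2 = 601 N
τ_a = K_W·8F_aD/(πd³) = 1.3425 × 184.6 = 247.83 MPa
τ_m = K_s·8F_mD/(πd³) = 1.1088 × 513.64 = 569.54 MPa
Goodman: 1/n_f = τ_a/S_se + τ_m/S_su = 247.83/434 + 569.54/1040 = 0.57103 + 0.54763 = 1.1187
n_f = 1/1.1187 = 0.8939

0.894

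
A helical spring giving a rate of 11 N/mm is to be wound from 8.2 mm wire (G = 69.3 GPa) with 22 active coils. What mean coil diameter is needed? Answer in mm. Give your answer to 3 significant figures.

54.5 mm

D = (Gd⁴/(8N_a·k))^(1/3) = (69.3×10³·8.2⁴/(8·22·11))^(1/3)
  = (161839)^(1/3) = 54.4956 mm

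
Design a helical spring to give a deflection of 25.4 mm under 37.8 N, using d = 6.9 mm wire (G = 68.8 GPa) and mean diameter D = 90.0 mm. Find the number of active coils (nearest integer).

18

Required rate k = F/δ = 37.8/25.4 = 1.4882 N/mm
N_a = Gd⁴/(8D³k) = (68.8×10³ × 6.9⁴)/(8 × 90.0³ × 1.4882)
    = 1.5595e+08 / 8.67912e+06 = 17.97 → 18 coils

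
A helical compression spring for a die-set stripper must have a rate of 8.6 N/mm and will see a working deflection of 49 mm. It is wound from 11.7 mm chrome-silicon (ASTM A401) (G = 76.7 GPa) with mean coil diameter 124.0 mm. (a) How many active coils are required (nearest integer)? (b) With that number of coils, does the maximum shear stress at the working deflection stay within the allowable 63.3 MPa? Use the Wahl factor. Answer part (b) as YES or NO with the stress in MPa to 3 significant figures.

N_a = Gd⁴/(8D³k) = (76.7×10³)(11.7⁴)/(8·124.0³·8.6) = 10.96 → N_a = 11
Actual rate k = Gd⁴/(8D³·11) = 8.5663 N/mm
Working load F = kδ = 8.5663·49 = 419.75 N
C = 124.0/11.7 = 10.5983; K_W = (4C−1)/(4C−4)+0.615/C = 1.1362
τ_max = K_W·8FD/(πd³) = 1.1362·82.754 = 94.023 MPa
τ_max > 63.3 MPa → exceeds allowable

(a) 11 coils; (b) NO, τ_max = 94.0 MPa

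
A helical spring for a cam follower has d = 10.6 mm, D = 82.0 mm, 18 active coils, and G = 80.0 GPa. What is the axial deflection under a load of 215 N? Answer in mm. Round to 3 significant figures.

k = Gd⁴/(8D³N_a) = (80.0×10³)(10.6⁴)/(8·82.0³·18) = 12.721 N/mm
δ = F/k = 215 / 12.721 = 16.902 mm

16.9 mm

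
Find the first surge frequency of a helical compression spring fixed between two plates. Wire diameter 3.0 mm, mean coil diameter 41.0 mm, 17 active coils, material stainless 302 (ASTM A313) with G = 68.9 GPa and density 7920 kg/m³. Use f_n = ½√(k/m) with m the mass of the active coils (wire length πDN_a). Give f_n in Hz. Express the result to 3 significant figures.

34.8 Hz

k = Gd⁴/(8D³N_a) = (68.9×10³)(3.0⁴)/(8·41.0³·17) = 0.59541 N/mm = 595.41 N/m
Wire length L = πDN_a = π·41.0·17 = 2189.7 mm
m = ρ·(πd²/4)·L = 7920 × 7.0686×10⁻⁶ m² × 2.1897 m = 0.12259 kg
f_n = ½√(k/m) = 0.5·√(595.41/0.12259) = 0.5·√(4857.1) = 34.846 Hz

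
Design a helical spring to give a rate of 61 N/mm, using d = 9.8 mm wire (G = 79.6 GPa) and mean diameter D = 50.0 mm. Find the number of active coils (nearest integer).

12

N_a = Gd⁴/(8D³k) = (79.6×10³ × 9.8⁴)/(8 × 50.0³ × 61)
    = 7.34205e+08 / 6.1e+07 = 12.04 → 12 coils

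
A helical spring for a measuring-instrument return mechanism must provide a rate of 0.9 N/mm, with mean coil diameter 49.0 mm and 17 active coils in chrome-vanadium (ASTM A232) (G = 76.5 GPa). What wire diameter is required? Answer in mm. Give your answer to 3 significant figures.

d = (8D³N_a·k / G)^(1/4) = (8·49.0³·17·0.9 / (76.5×10³))^0.25
  = (188.24)^0.25 = 3.7041 mm

3.70 mm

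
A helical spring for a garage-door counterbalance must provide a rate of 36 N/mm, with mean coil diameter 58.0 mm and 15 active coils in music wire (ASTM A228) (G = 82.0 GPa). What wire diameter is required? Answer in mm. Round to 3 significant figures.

d = (8D³N_a·k / G)^(1/4) = (8·58.0³·15·36 / (82.0×10³))^0.25
  = (10279)^0.25 = 10.0690 mm

10.1 mm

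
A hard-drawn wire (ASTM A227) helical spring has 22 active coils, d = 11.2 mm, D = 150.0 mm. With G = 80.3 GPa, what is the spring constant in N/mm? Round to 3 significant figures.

2.13 N/mm

k = Gd⁴/(8D³N_a) = (80.3×10³ × 11.2⁴) / (8 × 150.0³ × 22)
  = 1.26354e+09 / 5.94e+08 = 2.1272 N/mm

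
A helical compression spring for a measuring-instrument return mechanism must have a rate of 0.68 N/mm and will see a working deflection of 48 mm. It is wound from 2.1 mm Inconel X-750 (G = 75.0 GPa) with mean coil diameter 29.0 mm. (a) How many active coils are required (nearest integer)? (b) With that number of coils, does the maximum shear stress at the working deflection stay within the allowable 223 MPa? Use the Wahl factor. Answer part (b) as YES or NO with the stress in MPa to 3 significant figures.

N_a = Gd⁴/(8D³k) = (75.0×10³)(2.1⁴)/(8·29.0³·0.68) = 10.99 → N_a = 11
Actual rate k = Gd⁴/(8D³·11) = 0.67961 N/mm
Working load F = kδ = 0.67961·48 = 32.621 N
C = 29.0/2.1 = 13.8095; K_W = (4C−1)/(4C−4)+0.615/C = 1.1031
τ_max = K_W·8FD/(πd³) = 1.1031·260.13 = 286.94 MPa
τ_max > 223 MPa → exceeds allowable

(a) 11 coils; (b) NO, τ_max = 287 MPa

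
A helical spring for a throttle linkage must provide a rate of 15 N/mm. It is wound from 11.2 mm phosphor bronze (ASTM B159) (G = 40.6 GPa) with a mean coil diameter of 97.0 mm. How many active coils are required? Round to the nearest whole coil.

6

N_a = Gd⁴/(8D³k) = (40.6×10³ × 11.2⁴)/(8 × 97.0³ × 15)
    = 6.38849e+08 / 1.09521e+08 = 5.833 → 6 coils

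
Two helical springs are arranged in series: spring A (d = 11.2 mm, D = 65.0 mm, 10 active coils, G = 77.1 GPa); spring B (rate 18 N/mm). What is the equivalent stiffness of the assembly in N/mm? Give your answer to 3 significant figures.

k_A = Gd⁴/(8D³N_a) = (77.1×10³)(11.2⁴)/(8·65.0³·10) = 55.22 N/mm
Series: 1/k_eq = 1/55.22 + 1/18 = 0.073665; k_eq = 13.575 N/mm

13.6 N/mm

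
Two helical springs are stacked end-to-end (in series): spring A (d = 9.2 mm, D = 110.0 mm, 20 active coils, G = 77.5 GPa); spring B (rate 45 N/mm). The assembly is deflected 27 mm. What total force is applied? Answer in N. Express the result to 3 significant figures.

66.5 N

k_A = Gd⁴/(8D³N_a) = (77.5×10³)(9.2⁴)/(8·110.0³·20) = 2.6071 N/mm
Series: 1/k_eq = 1/2.6071 + 1/45 = 0.40579; k_eq = 2.4643 N/mm
F = k_eq·δ = 2.4643·27 = 66.536 N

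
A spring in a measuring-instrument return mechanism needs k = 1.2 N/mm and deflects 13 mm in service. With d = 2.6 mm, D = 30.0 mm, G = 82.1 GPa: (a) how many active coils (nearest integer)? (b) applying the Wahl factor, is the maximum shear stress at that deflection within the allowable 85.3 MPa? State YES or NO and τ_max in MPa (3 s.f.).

N_a = Gd⁴/(8D³k) = (82.1×10³)(2.6⁴)/(8·30.0³·1.2) = 14.47 → N_a = 14
Actual rate k = Gd⁴/(8D³·14) = 1.2407 N/mm
Working load F = kδ = 1.2407·13 = 16.129 N
C = 30.0/2.6 = 11.5385; K_W = (4C−1)/(4C−4)+0.615/C = 1.1245
τ_max = K_W·8FD/(πd³) = 1.1245·70.103 = 78.829 MPa
τ_max ≤ 85.3 MPa → acceptable

(a) 14 coils; (b) YES, τ_max = 78.8 MPa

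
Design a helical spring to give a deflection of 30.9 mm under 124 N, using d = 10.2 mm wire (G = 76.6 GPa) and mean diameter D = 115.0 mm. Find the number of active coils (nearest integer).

17

Required rate k = F/δ = 124/30.9 = 4.0129 N/mm
N_a = Gd⁴/(8D³k) = (76.6×10³ × 10.2⁴)/(8 × 115.0³ × 4.0129)
    = 8.29143e+08 / 4.88255e+07 = 16.98 → 17 coils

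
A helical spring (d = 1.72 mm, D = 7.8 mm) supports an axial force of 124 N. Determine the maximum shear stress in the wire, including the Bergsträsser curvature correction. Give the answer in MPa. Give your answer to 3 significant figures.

Spring index C = D/d = 7.8/1.72 = 4.5349
K_B = (4C+2)/(4C−3) = 20.140/15.140 = 1.3303
τ₀ = 8FD/(πd³) = 8·124·7.8/(π·1.72³) = 7737.6/15.986 = 484.03 MPa
τ_max = K·τ₀ = 1.3303 × 484.03 = 643.88 MPa

644 MPa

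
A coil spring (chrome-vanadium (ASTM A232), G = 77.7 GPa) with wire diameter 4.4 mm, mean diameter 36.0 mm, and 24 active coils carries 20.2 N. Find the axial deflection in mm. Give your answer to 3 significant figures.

k = Gd⁴/(8D³N_a) = (77.7×10³)(4.4⁴)/(8·36.0³·24) = 3.251 N/mm
δ = F/k = 20.2 / 3.251 = 6.2134 mm

6.21 mm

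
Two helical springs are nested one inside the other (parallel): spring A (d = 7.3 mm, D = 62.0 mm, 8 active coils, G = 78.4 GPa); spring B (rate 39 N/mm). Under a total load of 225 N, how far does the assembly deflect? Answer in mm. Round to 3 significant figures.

4.20 mm

k_A = Gd⁴/(8D³N_a) = (78.4×10³)(7.3⁴)/(8·62.0³·8) = 14.597 N/mm
Parallel: k_eq = 14.597 + 39 = 53.597 N/mm
δ = F/k_eq = 225/53.597 = 4.198 mm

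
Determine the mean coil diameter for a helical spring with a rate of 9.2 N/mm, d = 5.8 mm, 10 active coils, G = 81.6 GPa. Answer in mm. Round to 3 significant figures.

D = (Gd⁴/(8N_a·k))^(1/3) = (81.6×10³·5.8⁴/(8·10·9.2))^(1/3)
  = (125465)^(1/3) = 50.0620 mm

50.1 mm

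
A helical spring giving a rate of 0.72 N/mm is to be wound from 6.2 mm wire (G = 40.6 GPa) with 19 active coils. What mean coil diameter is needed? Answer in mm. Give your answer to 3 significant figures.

81.8 mm

D = (Gd⁴/(8N_a·k))^(1/3) = (40.6×10³·6.2⁴/(8·19·0.72))^(1/3)
  = (548172)^(1/3) = 81.8412 mm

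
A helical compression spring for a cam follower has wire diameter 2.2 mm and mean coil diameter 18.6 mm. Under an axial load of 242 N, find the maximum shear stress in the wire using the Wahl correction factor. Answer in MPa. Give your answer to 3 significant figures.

Spring index C = D/d = 18.6/2.2 = 8.4545
K_W = (4C−1)/(4C−4) + 0.615/C = 32.818/29.818 + 0.0727 = 1.1734
τ₀ = 8FD/(πd³) = 8·242·18.6/(π·2.2³) = 36009.6/33.452 = 1076.5 MPa
τ_max = K·τ₀ = 1.1734 × 1076.5 = 1263.1 MPa

1260 MPa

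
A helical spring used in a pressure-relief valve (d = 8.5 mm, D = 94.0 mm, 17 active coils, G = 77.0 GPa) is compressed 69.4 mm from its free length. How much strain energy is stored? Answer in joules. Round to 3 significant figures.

8.57 J

k = Gd⁴/(8D³N_a) = (77.0×10³)(8.5⁴)/(8·94.0³·17) = 3.5583 N/mm
U = ½kδ² = 0.5 × 3.5583 × 69.4² = 8569.1 N·mm = 8.5691 J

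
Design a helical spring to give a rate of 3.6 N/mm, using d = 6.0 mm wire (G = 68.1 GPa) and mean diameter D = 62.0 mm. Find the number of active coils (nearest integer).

N_a = Gd⁴/(8D³k) = (68.1×10³ × 6.0⁴)/(8 × 62.0³ × 3.6)
    = 8.82576e+07 / 6.86385e+06 = 12.86 → 13 coils

13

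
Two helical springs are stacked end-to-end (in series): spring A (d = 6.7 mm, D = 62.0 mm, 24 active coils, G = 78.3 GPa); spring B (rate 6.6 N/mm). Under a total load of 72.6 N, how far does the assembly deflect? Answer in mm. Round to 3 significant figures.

k_A = Gd⁴/(8D³N_a) = (78.3×10³)(6.7⁴)/(8·62.0³·24) = 3.4481 N/mm
Series: 1/k_eq = 1/3.4481 + 1/6.6 = 0.44153; k_eq = 2.2649 N/mm
δ = F/k_eq = 72.6/2.2649 = 32.055 mm

32.1 mm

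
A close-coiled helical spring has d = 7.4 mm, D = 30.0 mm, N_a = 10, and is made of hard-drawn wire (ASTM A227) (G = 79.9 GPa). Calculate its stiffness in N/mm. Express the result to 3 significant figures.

k = Gd⁴/(8D³N_a) = (79.9×10³ × 7.4⁴) / (8 × 30.0³ × 10)
  = 2.39593e+08 / 2.16e+06 = 110.92 N/mm

111 N/mm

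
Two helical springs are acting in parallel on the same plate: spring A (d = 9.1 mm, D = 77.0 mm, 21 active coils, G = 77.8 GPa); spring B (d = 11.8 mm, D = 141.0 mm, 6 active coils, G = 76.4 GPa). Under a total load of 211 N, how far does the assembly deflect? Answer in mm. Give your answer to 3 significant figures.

11.7 mm

k_A = Gd⁴/(8D³N_a) = (77.8×10³)(9.1⁴)/(8·77.0³·21) = 6.9561 N/mm
k_B = Gd⁴/(8D³N_a) = (76.4×10³)(11.8⁴)/(8·141.0³·6) = 11.008 N/mm
Parallel: k_eq = 6.9561 + 11.008 = 17.964 N/mm
δ = F/k_eq = 211/17.964 = 11.745 mm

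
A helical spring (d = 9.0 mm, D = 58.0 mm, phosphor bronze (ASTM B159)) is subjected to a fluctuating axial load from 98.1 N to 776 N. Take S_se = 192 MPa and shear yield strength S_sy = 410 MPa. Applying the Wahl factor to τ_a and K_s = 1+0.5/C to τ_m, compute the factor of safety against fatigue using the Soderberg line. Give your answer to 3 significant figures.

C = D/d = 58.0/9.0 = 6.4444; K_W = (4C−1)/(4C−4)+0.615/C = 1.2332; K_s = 1+0.5/C = 1.0776
F_a = (F_max−F_min)/2 = 338.95 N; F_m = (F_max+F_min)/2 = 437.05 N
τ_a = K_W·8F_aD/(πd³) = 1.2332 × 68.671 = 84.685 MPa
τ_m = K_s·8F_mD/(πd³) = 1.0776 × 88.547 = 95.417 MPa
Soderberg: 1/n_f = τ_a/S_se + τ_m/S_sy = 84.685/192 + 95.417/410 = 0.44107 + 0.23272 = 0.67379
n_f = 1/0.67379 = 1.484

1.48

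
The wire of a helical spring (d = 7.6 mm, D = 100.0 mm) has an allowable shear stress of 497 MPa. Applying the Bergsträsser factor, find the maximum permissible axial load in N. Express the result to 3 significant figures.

778 N

C = D/d = 100.0/7.6 = 13.1579
K_B = (4C+2)/(4C−3) = 54.632/49.632 = 1.1007
τ_max = K·8FD/(πd³) → F_max = τ_allow·πd³/(8DK)
F_max = 497·π·7.6³/(8·100.0·1.1007) = 6.854e+05/880.59 = 778.34 N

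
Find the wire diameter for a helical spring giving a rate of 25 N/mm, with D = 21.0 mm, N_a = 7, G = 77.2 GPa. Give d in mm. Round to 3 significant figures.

d = (8D³N_a·k / G)^(1/4) = (8·21.0³·7·25 / (77.2×10³))^0.25
  = (167.95)^0.25 = 3.5999 mm

3.60 mm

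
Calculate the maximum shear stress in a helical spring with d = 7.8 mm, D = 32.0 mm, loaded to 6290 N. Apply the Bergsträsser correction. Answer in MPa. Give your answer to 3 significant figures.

1480 MPa

Spring index C = D/d = 32.0/7.8 = 4.1026
K_B = (4C+2)/(4C−3) = 18.410/13.410 = 1.3728
τ₀ = 8FD/(πd³) = 8·6290·32.0/(π·7.8³) = 1.61024e+06/1490.8 = 1080.1 MPa
τ_max = K·τ₀ = 1.3728 × 1080.1 = 1482.8 MPa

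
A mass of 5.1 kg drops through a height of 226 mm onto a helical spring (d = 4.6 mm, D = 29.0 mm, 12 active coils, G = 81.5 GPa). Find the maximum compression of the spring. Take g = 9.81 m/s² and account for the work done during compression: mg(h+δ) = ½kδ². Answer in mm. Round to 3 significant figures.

41.4 mm

k = Gd⁴/(8D³N_a) = (81.5×10³)(4.6⁴)/(8·29.0³·12) = 15.586 N/mm
W = mg = 5.1 × 9.81 = 50.031 N
½kδ² − Wδ − Wh = 0 → δ = (W + √(W² + 2kWh))/k
δ = (50.031 + √(2503.1 + 352453))/15.586 = (50.031 + 595.78)/15.586 = 41.437 mm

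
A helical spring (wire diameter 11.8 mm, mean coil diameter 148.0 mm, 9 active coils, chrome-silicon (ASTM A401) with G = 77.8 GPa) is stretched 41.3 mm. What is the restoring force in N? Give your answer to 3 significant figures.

k = Gd⁴/(8D³N_a) = (77.8×10³)(11.8⁴)/(8·148.0³·9) = 6.4623 N/mm
F = k·δ = 6.4623 × 41.3 = 266.89 N

267 N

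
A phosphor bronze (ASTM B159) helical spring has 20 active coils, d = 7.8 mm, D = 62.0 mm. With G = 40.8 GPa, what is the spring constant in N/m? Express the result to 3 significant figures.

k = Gd⁴/(8D³N_a) = (40.8×10³ × 7.8⁴) / (8 × 62.0³ × 20)
  = 1.51021e+08 / 3.81325e+07 = 3.9604 N/mm = 3960.4 N/m

3960 N/m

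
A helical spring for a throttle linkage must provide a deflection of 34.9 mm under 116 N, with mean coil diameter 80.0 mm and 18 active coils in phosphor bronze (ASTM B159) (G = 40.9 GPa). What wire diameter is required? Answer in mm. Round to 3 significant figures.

Required rate k = F/δ = 116/34.9 = 3.3238 N/mm
d = (8D³N_a·k / G)^(1/4) = (8·80.0³·18·3.3238 / (40.9×10³))^0.25
  = (5991.6)^0.25 = 8.7980 mm

8.80 mm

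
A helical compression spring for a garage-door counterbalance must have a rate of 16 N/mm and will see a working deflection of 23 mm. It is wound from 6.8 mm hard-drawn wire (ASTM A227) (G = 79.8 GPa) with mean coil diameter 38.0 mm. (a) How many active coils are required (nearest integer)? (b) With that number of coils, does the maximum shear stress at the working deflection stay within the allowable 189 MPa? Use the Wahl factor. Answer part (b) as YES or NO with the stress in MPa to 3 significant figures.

N_a = Gd⁴/(8D³k) = (79.8×10³)(6.8⁴)/(8·38.0³·16) = 24.29 → N_a = 24
Actual rate k = Gd⁴/(8D³·24) = 16.195 N/mm
Working load F = kδ = 16.195·23 = 372.49 N
C = 38.0/6.8 = 5.5882; K_W = (4C−1)/(4C−4)+0.615/C = 1.2735
τ_max = K_W·8FD/(πd³) = 1.2735·114.63 = 145.99 MPa
τ_max ≤ 189 MPa → acceptable

(a) 24 coils; (b) YES, τ_max = 146 MPa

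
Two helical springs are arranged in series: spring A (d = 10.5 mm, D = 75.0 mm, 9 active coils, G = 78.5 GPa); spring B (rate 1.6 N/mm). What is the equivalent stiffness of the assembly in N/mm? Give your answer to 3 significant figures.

k_A = Gd⁴/(8D³N_a) = (78.5×10³)(10.5⁴)/(8·75.0³·9) = 31.413 N/mm
Series: 1/k_eq = 1/31.413 + 1/1.6 = 0.65683; k_eq = 1.5225 N/mm

1.52 N/mm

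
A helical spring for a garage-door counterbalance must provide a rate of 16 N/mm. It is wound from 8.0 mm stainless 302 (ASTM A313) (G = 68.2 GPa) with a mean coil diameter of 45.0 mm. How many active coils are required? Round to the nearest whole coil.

24

N_a = Gd⁴/(8D³k) = (68.2×10³ × 8.0⁴)/(8 × 45.0³ × 16)
    = 2.79347e+08 / 1.1664e+07 = 23.95 → 24 coils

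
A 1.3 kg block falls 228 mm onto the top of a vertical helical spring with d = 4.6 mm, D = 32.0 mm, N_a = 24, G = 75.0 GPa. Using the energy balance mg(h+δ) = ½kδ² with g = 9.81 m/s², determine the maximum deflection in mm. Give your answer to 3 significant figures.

35.5 mm

k = Gd⁴/(8D³N_a) = (75.0×10³)(4.6⁴)/(8·32.0³·24) = 5.3375 N/mm
W = mg = 1.3 × 9.81 = 12.753 N
½kδ² − Wδ − Wh = 0 → δ = (W + √(W² + 2kWh))/k
δ = (12.753 + √(162.64 + 31039.8))/5.3375 = (12.753 + 176.64)/5.3375 = 35.484 mm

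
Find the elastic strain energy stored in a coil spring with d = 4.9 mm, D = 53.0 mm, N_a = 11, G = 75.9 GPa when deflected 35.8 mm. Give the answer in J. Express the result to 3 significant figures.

k = Gd⁴/(8D³N_a) = (75.9×10³)(4.9⁴)/(8·53.0³·11) = 3.3398 N/mm
U = ½kδ² = 0.5 × 3.3398 × 35.8² = 2140.2 N·mm = 2.1402 J

2.14 J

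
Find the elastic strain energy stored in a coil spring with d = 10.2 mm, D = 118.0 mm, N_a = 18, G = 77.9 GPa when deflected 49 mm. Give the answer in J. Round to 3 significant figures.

k = Gd⁴/(8D³N_a) = (77.9×10³)(10.2⁴)/(8·118.0³·18) = 3.5639 N/mm
U = ½kδ² = 0.5 × 3.5639 × 49² = 4278.5 N·mm = 4.2785 J

4.28 J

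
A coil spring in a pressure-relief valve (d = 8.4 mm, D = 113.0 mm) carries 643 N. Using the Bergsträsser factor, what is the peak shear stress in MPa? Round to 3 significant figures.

Spring index C = D/d = 113.0/8.4 = 13.4524
K_B = (4C+2)/(4C−3) = 55.810/50.810 = 1.0984
τ₀ = 8FD/(πd³) = 8·643·113.0/(π·8.4³) = 581272/1862 = 312.17 MPa
τ_max = K·τ₀ = 1.0984 × 312.17 = 342.89 MPa

343 MPa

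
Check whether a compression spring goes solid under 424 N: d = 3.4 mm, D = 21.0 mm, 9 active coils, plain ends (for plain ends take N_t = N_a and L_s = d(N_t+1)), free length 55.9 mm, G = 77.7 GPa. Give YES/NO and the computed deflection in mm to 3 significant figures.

k = Gd⁴/(8D³N_a) = (77.7×10³)(3.4⁴)/(8·21.0³·9) = 15.572 N/mm
N_t = 9; L_s = 3.4·10 = 34 mm; δ_solid = L₀ − L_s = 55.9 − 34 = 21.9 mm
δ = F/k = 424/15.572 = 27.228 mm
δ ≥ δ_solid → spring goes solid

YES, δ = 27.2 mm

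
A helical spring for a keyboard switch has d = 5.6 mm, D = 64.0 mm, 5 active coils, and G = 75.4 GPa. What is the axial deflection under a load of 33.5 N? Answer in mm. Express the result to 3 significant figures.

k = Gd⁴/(8D³N_a) = (75.4×10³)(5.6⁴)/(8·64.0³·5) = 7.0717 N/mm
δ = F/k = 33.5 / 7.0717 = 4.7372 mm

4.74 mm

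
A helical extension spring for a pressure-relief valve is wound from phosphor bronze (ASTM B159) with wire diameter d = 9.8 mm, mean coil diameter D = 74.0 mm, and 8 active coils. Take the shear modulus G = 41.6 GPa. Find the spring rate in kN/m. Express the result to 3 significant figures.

k = Gd⁴/(8D³N_a) = (41.6×10³ × 9.8⁴) / (8 × 74.0³ × 8)
  = 3.83705e+08 / 2.59343e+07 = 14.795 N/mm

14.8 kN/m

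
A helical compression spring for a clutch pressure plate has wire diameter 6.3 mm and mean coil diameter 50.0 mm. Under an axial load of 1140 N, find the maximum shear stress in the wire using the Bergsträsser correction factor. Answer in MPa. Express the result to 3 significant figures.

681 MPa

Spring index C = D/d = 50.0/6.3 = 7.9365
K_B = (4C+2)/(4C−3) = 33.746/28.746 = 1.1739
τ₀ = 8FD/(πd³) = 8·1140·50.0/(π·6.3³) = 456000/785.55 = 580.49 MPa
τ_max = K·τ₀ = 1.1739 × 580.49 = 681.46 MPa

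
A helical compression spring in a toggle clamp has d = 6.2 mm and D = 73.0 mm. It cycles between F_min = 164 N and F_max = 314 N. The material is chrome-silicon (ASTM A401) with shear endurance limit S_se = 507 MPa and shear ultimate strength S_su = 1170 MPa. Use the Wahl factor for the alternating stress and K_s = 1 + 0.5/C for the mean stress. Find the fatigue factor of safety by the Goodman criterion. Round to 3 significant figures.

C = D/d = 73.0/6.2 = 11.7742; K_W = (4C−1)/(4C−4)+0.615/C = 1.1218; K_s = 1+0.5/C = 1.0425
F_a = (F_max−F_min)/2 = 75 N; F_m = (F_max+F_min)/2 = 239 N
τ_a = K_W·8F_aD/(πd³) = 1.1218 × 58.499 = 65.627 MPa
τ_m = K_s·8F_mD/(πd³) = 1.0425 × 186.42 = 194.33 MPa
Goodman: 1/n_f = τ_a/S_se + τ_m/S_su = 65.627/507 + 194.33/1170 = 0.12944 + 0.16610 = 0.29554
n_f = 1/0.29554 = 3.384

3.38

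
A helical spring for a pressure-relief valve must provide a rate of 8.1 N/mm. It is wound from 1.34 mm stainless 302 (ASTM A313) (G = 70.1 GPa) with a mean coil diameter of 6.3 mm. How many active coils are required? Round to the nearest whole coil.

N_a = Gd⁴/(8D³k) = (70.1×10³ × 1.34⁴)/(8 × 6.3³ × 8.1)
    = 226015 / 16203 = 13.95 → 14 coils

14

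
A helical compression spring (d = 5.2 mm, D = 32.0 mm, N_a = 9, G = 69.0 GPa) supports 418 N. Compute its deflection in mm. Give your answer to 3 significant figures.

k = Gd⁴/(8D³N_a) = (69.0×10³)(5.2⁴)/(8·32.0³·9) = 21.384 N/mm
δ = F/k = 418 / 21.384 = 19.548 mm

19.5 mm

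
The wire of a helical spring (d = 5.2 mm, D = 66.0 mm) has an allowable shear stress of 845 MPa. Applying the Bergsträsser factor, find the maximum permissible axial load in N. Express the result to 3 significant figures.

640 N

C = D/d = 66.0/5.2 = 12.6923
K_B = (4C+2)/(4C−3) = 52.769/47.769 = 1.1047
τ_max = K·8FD/(πd³) → F_max = τ_allow·πd³/(8DK)
F_max = 845·π·5.2³/(8·66.0·1.1047) = 3.7326e+05/583.27 = 639.96 N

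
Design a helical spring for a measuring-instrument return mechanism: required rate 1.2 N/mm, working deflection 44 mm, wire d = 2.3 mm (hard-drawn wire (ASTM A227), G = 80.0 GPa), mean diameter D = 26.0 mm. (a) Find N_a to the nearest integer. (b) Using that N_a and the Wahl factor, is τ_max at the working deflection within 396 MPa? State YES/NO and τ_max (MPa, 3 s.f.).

(a) 13 coils; (b) YES, τ_max = 331 MPa

N_a = Gd⁴/(8D³k) = (80.0×10³)(2.3⁴)/(8·26.0³·1.2) = 13.27 → N_a = 13
Actual rate k = Gd⁴/(8D³·13) = 1.2248 N/mm
Working load F = kδ = 1.2248·44 = 53.889 N
C = 26.0/2.3 = 11.3043; K_W = (4C−1)/(4C−4)+0.615/C = 1.1272
τ_max = K_W·8FD/(πd³) = 1.1272·293.24 = 330.54 MPa
τ_max ≤ 396 MPa → acceptable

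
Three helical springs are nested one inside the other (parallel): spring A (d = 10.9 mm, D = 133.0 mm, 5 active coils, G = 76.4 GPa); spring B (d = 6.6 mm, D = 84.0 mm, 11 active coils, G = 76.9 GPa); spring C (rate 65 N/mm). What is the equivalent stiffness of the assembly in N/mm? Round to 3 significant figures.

k_A = Gd⁴/(8D³N_a) = (76.4×10³)(10.9⁴)/(8·133.0³·5) = 11.46 N/mm
k_B = Gd⁴/(8D³N_a) = (76.9×10³)(6.6⁴)/(8·84.0³·11) = 2.7976 N/mm
Parallel: k_eq = 11.46 + 2.7976 + 65 = 79.258 N/mm

79.3 N/mm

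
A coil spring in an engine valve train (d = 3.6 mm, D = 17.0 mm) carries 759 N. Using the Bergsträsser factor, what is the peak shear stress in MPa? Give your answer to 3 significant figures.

926 MPa

Spring index C = D/d = 17.0/3.6 = 4.7222
K_B = (4C+2)/(4C−3) = 20.889/15.889 = 1.3147
τ₀ = 8FD/(πd³) = 8·759·17.0/(π·3.6³) = 103224/146.57 = 704.24 MPa
τ_max = K·τ₀ = 1.3147 × 704.24 = 925.86 MPa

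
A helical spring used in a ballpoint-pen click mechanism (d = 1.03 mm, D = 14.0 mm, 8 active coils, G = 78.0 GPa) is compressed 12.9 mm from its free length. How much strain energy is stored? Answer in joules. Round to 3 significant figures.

0.0416 J

k = Gd⁴/(8D³N_a) = (78.0×10³)(1.03⁴)/(8·14.0³·8) = 0.4999 N/mm
U = ½kδ² = 0.5 × 0.4999 × 12.9² = 41.594 N·mm = 0.041594 J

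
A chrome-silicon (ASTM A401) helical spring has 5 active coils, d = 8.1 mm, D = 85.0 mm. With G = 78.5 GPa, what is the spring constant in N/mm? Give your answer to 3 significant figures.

k = Gd⁴/(8D³N_a) = (78.5×10³ × 8.1⁴) / (8 × 85.0³ × 5)
  = 3.37917e+08 / 2.4565e+07 = 13.756 N/mm

13.8 N/mm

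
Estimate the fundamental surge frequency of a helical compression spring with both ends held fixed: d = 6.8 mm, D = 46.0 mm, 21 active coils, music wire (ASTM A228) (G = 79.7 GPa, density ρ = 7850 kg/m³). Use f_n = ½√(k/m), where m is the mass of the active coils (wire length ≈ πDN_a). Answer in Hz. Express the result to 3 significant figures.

k = Gd⁴/(8D³N_a) = (79.7×10³)(6.8⁴)/(8·46.0³·21) = 10.421 N/mm = 10421 N/m
Wire length L = πDN_a = π·46.0·21 = 3034.8 mm
m = ρ·(πd²/4)·L = 7850 × 36.317×10⁻⁶ m² × 3.0348 m = 0.86518 kg
f_n = ½√(k/m) = 0.5·√(10421/0.86518) = 0.5·√(12045) = 54.875 Hz

54.9 Hz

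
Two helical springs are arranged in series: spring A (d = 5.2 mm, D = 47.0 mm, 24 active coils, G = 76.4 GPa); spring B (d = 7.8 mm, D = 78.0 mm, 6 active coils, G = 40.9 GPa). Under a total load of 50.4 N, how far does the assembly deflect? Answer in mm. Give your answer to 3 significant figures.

25.6 mm

k_A = Gd⁴/(8D³N_a) = (76.4×10³)(5.2⁴)/(8·47.0³·24) = 2.8023 N/mm
k_B = Gd⁴/(8D³N_a) = (40.9×10³)(7.8⁴)/(8·78.0³·6) = 6.6462 N/mm
Series: 1/k_eq = 1/2.8023 + 1/6.6462 = 0.50731; k_eq = 1.9712 N/mm
δ = F/k_eq = 50.4/1.9712 = 25.569 mm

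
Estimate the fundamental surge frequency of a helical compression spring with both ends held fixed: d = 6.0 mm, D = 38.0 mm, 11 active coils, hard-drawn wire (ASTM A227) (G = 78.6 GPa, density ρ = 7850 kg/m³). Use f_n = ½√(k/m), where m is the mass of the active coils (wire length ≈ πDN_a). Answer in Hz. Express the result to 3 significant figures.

135 Hz

k = Gd⁴/(8D³N_a) = (78.6×10³)(6.0⁴)/(8·38.0³·11) = 21.096 N/mm = 21096 N/m
Wire length L = πDN_a = π·38.0·11 = 1313.2 mm
m = ρ·(πd²/4)·L = 7850 × 28.274×10⁻⁶ m² × 1.3132 m = 0.29147 kg
f_n = ½√(k/m) = 0.5·√(21096/0.29147) = 0.5·√(72378) = 134.52 Hz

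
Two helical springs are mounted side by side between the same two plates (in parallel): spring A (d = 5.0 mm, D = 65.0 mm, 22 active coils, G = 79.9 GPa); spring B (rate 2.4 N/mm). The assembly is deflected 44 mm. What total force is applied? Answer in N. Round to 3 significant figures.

151 N

k_A = Gd⁴/(8D³N_a) = (79.9×10³)(5.0⁴)/(8·65.0³·22) = 1.0332 N/mm
Parallel: k_eq = 1.0332 + 2.4 = 3.4332 N/mm
F = k_eq·δ = 3.4332·44 = 151.06 N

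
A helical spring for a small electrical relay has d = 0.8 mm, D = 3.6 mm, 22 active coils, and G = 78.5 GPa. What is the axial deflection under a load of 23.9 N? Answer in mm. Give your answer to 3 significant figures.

6.10 mm

k = Gd⁴/(8D³N_a) = (78.5×10³)(0.8⁴)/(8·3.6³·22) = 3.9157 N/mm
δ = F/k = 23.9 / 3.9157 = 6.1036 mm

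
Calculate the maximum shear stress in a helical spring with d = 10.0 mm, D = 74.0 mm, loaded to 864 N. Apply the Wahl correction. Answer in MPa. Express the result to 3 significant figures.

Spring index C = D/d = 74.0/10.0 = 7.4000
K_W = (4C−1)/(4C−4) + 0.615/C = 28.600/25.600 + 0.0831 = 1.2003
τ₀ = 8FD/(πd³) = 8·864·74.0/(π·10.0³) = 511488/3141.6 = 162.81 MPa
τ_max = K·τ₀ = 1.2003 × 162.81 = 195.42 MPa

195 MPa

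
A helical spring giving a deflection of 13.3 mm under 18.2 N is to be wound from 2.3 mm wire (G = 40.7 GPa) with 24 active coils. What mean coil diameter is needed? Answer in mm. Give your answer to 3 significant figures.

16.3 mm

Required rate k = F/δ = 18.2/13.3 = 1.3684 N/mm
D = (Gd⁴/(8N_a·k))^(1/3) = (40.7×10³·2.3⁴/(8·24·1.3684))^(1/3)
  = (4334.96)^(1/3) = 16.3053 mm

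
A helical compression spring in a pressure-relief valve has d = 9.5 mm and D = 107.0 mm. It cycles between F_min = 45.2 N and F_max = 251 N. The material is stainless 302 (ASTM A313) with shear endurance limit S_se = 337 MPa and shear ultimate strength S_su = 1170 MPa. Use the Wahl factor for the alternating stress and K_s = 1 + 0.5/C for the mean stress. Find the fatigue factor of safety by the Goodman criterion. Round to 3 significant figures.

6.60

C = D/d = 107.0/9.5 = 11.2632; K_W = (4C−1)/(4C−4)+0.615/C = 1.1277; K_s = 1+0.5/C = 1.0444
F_a = (F_max−F_min)/2 = 102.9 N; F_m = (F_max+F_min)/2 = 148.1 N
τ_a = K_W·8F_aD/(πd³) = 1.1277 × 32.702 = 36.877 MPa
τ_m = K_s·8F_mD/(πd³) = 1.0444 × 47.066 = 49.155 MPa
Goodman: 1/n_f = τ_a/S_se + τ_m/S_su = 36.877/337 + 49.155/1170 = 0.10943 + 0.04201 = 0.15144
n_f = 1/0.15144 = 6.603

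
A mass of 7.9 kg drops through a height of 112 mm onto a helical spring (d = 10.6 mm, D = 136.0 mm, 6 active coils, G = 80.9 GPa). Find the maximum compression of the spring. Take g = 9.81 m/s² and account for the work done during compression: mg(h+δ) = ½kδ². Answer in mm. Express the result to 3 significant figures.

k = Gd⁴/(8D³N_a) = (80.9×10³)(10.6⁴)/(8·136.0³·6) = 8.4589 N/mm
W = mg = 7.9 × 9.81 = 77.499 N
½kδ² − Wδ − Wh = 0 → δ = (W + √(W² + 2kWh))/k
δ = (77.499 + √(6006.1 + 146845))/8.4589 = (77.499 + 390.96)/8.4589 = 55.381 mm

55.4 mm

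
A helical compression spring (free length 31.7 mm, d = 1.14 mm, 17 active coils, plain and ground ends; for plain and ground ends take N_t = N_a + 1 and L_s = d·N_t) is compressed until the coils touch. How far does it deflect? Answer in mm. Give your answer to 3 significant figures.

N_t = 18; L_s = 1.14·18 = 20.52 mm
δ_solid = L₀ − L_s = 31.7 − 20.52 = 11.18 mm

11.2 mm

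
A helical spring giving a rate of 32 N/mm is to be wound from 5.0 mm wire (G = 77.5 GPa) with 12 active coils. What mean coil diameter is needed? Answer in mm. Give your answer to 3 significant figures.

D = (Gd⁴/(8N_a·k))^(1/3) = (77.5×10³·5.0⁴/(8·12·32))^(1/3)
  = (15767.4)^(1/3) = 25.0757 mm

25.1 mm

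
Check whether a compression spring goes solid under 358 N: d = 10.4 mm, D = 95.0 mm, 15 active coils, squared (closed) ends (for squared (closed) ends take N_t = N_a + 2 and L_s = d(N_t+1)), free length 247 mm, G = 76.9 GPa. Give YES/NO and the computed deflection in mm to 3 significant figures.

NO, δ = 40.9 mm

k = Gd⁴/(8D³N_a) = (76.9×10³)(10.4⁴)/(8·95.0³·15) = 8.7439 N/mm
N_t = 17; L_s = 10.4·18 = 187.2 mm; δ_solid = L₀ − L_s = 247 − 187.2 = 59.8 mm
δ = F/k = 358/8.7439 = 40.943 mm
δ < δ_solid → spring does not go solid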